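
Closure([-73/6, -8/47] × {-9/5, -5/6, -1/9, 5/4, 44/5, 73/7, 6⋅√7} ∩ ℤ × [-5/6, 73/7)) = {-12, -11, …, -1} × {-5/6, -1/9, 5/4, 44/5}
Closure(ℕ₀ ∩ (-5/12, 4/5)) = {0}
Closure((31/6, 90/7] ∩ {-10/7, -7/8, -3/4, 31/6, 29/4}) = {29/4}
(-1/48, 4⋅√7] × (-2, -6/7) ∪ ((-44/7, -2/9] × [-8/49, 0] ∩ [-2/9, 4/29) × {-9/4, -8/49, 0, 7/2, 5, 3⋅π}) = ({-2/9} × {-8/49, 0}) ∪ ((-1/48, 4⋅√7] × (-2, -6/7))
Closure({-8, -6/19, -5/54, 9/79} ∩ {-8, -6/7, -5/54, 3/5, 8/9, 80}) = {-8, -5/54}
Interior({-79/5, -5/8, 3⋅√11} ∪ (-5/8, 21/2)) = (-5/8, 21/2)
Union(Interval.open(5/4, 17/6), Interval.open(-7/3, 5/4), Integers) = Union(Integers, Interval.open(-7/3, 5/4), Interval.open(5/4, 17/6))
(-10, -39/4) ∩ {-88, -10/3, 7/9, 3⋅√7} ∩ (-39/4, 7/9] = ∅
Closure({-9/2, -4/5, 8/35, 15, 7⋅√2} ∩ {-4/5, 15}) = {-4/5, 15}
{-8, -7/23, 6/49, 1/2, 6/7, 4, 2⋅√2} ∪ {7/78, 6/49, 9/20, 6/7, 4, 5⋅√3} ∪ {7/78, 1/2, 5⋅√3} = {-8, -7/23, 7/78, 6/49, 9/20, 1/2, 6/7, 4, 2⋅√2, 5⋅√3}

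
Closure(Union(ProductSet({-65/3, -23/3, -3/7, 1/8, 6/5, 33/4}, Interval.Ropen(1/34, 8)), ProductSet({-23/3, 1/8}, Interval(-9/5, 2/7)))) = Union(ProductSet({-23/3, 1/8}, Interval(-9/5, 2/7)), ProductSet({-65/3, -23/3, -3/7, 1/8, 6/5, 33/4}, Interval(1/34, 8)))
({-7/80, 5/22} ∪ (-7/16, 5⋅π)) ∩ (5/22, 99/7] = (5/22, 99/7]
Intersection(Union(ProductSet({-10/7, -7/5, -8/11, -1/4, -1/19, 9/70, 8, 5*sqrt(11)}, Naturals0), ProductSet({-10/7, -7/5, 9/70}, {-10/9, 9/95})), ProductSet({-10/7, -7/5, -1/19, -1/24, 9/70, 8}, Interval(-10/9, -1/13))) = ProductSet({-10/7, -7/5, 9/70}, {-10/9})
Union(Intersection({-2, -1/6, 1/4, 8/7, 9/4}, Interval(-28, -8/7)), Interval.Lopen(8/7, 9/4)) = Union({-2}, Interval.Lopen(8/7, 9/4))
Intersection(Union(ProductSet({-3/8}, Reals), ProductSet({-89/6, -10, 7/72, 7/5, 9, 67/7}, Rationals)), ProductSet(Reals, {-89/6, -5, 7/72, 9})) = ProductSet({-89/6, -10, -3/8, 7/72, 7/5, 9, 67/7}, {-89/6, -5, 7/72, 9})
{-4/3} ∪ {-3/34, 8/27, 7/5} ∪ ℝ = ℝ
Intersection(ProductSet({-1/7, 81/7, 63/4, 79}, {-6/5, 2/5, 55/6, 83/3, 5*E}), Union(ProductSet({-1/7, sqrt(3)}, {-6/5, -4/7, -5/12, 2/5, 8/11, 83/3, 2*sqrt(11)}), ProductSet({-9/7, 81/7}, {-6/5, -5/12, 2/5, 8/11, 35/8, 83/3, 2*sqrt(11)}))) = ProductSet({-1/7, 81/7}, {-6/5, 2/5, 83/3})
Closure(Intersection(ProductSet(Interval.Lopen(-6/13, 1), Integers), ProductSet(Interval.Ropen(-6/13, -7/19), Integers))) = ProductSet(Interval(-6/13, -7/19), Integers)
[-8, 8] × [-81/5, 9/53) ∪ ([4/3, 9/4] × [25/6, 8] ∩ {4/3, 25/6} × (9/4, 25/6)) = [-8, 8] × [-81/5, 9/53)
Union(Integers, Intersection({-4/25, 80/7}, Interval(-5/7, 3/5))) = Union({-4/25}, Integers)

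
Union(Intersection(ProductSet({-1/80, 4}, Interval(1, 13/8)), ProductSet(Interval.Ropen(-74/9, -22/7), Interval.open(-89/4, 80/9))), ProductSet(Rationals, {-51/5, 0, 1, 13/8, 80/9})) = ProductSet(Rationals, {-51/5, 0, 1, 13/8, 80/9})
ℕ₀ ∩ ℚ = ℕ₀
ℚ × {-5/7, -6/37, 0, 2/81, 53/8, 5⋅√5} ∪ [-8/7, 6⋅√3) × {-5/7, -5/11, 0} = (ℚ × {-5/7, -6/37, 0, 2/81, 53/8, 5⋅√5}) ∪ ([-8/7, 6⋅√3) × {-5/7, -5/11, 0})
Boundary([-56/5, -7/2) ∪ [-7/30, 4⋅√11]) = {-56/5, -7/2, -7/30, 4⋅√11}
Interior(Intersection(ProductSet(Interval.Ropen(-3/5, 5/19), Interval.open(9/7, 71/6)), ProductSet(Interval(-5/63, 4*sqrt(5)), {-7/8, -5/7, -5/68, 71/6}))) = EmptySet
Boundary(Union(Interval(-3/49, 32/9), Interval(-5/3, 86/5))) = {-5/3, 86/5}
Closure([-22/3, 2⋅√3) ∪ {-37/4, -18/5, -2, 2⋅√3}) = {-37/4} ∪ [-22/3, 2⋅√3]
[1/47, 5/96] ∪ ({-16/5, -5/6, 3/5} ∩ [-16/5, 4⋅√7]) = {-16/5, -5/6, 3/5} ∪ [1/47, 5/96]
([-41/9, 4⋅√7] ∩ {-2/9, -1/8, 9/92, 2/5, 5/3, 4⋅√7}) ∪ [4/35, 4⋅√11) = {-2/9, -1/8, 9/92} ∪ [4/35, 4⋅√11)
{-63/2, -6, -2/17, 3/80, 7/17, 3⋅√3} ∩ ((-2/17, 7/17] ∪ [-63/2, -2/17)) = {-63/2, -6, 3/80, 7/17}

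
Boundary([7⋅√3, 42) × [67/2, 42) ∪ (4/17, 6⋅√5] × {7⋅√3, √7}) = ({42, 7⋅√3} × [67/2, 42]) ∪ ([7⋅√3, 42] × {67/2, 42}) ∪ ([4/17, 6⋅√5] × {7⋅√3, √7})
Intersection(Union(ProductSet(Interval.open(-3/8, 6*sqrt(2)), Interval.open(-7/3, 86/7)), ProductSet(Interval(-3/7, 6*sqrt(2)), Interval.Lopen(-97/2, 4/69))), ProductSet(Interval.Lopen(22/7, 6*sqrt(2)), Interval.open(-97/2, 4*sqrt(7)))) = Union(ProductSet(Interval.Lopen(22/7, 6*sqrt(2)), Interval.Lopen(-97/2, 4/69)), ProductSet(Interval.open(22/7, 6*sqrt(2)), Interval.open(-7/3, 4*sqrt(7))))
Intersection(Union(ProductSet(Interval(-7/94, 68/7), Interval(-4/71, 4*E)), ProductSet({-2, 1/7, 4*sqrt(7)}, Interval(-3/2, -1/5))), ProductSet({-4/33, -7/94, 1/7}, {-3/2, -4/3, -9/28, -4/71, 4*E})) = Union(ProductSet({1/7}, {-3/2, -4/3, -9/28}), ProductSet({-7/94, 1/7}, {-4/71, 4*E}))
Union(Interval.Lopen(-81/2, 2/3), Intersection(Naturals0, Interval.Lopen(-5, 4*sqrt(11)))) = Union(Interval.Lopen(-81/2, 2/3), Range(0, 14, 1))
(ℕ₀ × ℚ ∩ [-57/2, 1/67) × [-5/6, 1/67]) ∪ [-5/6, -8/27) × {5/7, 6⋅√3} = ({0} × (ℚ ∩ [-5/6, 1/67])) ∪ ([-5/6, -8/27) × {5/7, 6⋅√3})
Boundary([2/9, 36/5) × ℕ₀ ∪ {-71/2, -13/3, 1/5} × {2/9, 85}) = ([2/9, 36/5] × ℕ₀) ∪ ({-71/2, -13/3, 1/5} × {2/9, 85})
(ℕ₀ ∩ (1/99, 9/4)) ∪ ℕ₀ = ℕ₀ ∪ {1, 2}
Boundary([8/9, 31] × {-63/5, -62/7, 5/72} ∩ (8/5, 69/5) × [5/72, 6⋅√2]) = [8/5, 69/5] × {5/72}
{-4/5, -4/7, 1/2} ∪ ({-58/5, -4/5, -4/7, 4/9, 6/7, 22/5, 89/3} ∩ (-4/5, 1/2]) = {-4/5, -4/7, 4/9, 1/2}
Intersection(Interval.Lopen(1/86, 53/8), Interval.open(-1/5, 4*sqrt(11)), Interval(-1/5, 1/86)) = EmptySet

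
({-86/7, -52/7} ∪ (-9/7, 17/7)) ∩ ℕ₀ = {0, 1, 2}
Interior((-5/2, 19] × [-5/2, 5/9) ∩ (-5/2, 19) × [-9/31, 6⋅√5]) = (-5/2, 19) × (-9/31, 5/9)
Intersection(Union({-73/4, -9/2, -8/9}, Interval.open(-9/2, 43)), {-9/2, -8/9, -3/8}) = {-9/2, -8/9, -3/8}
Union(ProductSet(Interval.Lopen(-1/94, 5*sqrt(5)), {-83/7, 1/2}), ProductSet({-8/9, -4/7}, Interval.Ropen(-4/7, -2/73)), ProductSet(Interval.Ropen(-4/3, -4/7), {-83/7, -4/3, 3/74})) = Union(ProductSet({-8/9, -4/7}, Interval.Ropen(-4/7, -2/73)), ProductSet(Interval.Ropen(-4/3, -4/7), {-83/7, -4/3, 3/74}), ProductSet(Interval.Lopen(-1/94, 5*sqrt(5)), {-83/7, 1/2}))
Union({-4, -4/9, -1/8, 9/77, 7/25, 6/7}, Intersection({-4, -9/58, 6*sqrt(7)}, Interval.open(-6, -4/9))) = {-4, -4/9, -1/8, 9/77, 7/25, 6/7}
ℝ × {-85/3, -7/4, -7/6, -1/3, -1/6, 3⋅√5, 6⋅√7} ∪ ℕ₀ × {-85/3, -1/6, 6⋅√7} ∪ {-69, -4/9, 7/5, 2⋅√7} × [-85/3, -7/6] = ({-69, -4/9, 7/5, 2⋅√7} × [-85/3, -7/6]) ∪ (ℝ × {-85/3, -7/4, -7/6, -1/3, -1/6, 3⋅√5, 6⋅√7})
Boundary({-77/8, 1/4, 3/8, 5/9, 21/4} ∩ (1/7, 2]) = {1/4, 3/8, 5/9}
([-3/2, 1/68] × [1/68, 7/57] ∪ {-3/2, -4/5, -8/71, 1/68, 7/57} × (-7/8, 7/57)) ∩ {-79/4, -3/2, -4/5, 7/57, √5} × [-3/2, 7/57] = ({-3/2, -4/5} × [1/68, 7/57]) ∪ ({-3/2, -4/5, 7/57} × (-7/8, 7/57))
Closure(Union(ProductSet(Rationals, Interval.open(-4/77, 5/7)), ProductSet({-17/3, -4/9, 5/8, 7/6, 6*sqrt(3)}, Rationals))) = Union(ProductSet({-17/3, -4/9, 5/8, 7/6, 6*sqrt(3)}, Reals), ProductSet(Reals, Interval(-4/77, 5/7)))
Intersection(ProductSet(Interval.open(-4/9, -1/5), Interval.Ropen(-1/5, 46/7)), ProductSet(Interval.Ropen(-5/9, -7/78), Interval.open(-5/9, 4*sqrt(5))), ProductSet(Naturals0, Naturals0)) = EmptySet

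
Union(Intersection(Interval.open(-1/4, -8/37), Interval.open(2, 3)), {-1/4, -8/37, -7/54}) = {-1/4, -8/37, -7/54}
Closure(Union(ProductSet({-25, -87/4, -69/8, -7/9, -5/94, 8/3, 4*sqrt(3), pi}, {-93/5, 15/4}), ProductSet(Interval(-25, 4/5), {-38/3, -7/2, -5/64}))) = Union(ProductSet({-25, -87/4, -69/8, -7/9, -5/94, 8/3, 4*sqrt(3), pi}, {-93/5, 15/4}), ProductSet(Interval(-25, 4/5), {-38/3, -7/2, -5/64}))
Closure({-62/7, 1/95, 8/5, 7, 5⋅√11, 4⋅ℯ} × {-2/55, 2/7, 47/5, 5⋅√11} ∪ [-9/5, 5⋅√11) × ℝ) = ([-9/5, 5⋅√11] × ℝ) ∪ ({-62/7, 1/95, 8/5, 7, 5⋅√11, 4⋅ℯ} × {-2/55, 2/7, 47/5, 5⋅√11})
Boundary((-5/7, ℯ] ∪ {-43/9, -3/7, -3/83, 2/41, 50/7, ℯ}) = {-43/9, -5/7, 50/7, ℯ}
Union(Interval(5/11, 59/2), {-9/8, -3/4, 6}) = Union({-9/8, -3/4}, Interval(5/11, 59/2))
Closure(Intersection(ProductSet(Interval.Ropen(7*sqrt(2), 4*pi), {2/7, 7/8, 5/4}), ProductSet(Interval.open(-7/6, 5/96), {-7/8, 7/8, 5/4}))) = EmptySet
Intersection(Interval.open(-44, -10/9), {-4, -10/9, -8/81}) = {-4}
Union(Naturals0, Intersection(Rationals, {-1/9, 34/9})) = Union({-1/9, 34/9}, Naturals0)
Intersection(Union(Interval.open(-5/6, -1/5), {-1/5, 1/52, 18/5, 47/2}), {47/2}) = {47/2}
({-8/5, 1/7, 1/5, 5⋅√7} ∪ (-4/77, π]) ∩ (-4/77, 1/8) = (-4/77, 1/8)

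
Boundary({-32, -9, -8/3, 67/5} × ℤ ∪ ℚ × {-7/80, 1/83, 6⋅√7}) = ({-32, -9, -8/3, 67/5} × ℤ) ∪ (ℝ × {-7/80, 1/83, 6⋅√7})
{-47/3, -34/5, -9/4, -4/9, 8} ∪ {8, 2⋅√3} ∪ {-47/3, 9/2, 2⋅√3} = {-47/3, -34/5, -9/4, -4/9, 9/2, 8, 2⋅√3}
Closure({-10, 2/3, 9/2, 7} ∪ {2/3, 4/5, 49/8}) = {-10, 2/3, 4/5, 9/2, 49/8, 7}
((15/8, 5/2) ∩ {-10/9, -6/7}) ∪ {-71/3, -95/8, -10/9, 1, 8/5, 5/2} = {-71/3, -95/8, -10/9, 1, 8/5, 5/2}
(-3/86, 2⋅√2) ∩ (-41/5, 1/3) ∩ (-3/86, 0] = (-3/86, 0]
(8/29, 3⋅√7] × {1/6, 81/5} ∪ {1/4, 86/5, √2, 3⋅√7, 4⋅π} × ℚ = ((8/29, 3⋅√7] × {1/6, 81/5}) ∪ ({1/4, 86/5, √2, 3⋅√7, 4⋅π} × ℚ)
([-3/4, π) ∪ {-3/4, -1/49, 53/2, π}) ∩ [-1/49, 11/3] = [-1/49, π]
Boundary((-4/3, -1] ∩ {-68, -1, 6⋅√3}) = {-1}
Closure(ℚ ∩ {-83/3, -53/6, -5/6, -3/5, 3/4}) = {-83/3, -53/6, -5/6, -3/5, 3/4}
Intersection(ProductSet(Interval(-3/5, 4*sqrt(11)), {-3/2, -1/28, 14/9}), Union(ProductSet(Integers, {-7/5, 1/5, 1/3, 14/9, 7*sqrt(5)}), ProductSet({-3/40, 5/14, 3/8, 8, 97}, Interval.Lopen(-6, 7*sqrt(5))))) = Union(ProductSet({-3/40, 5/14, 3/8, 8}, {-3/2, -1/28, 14/9}), ProductSet(Range(0, 14, 1), {14/9}))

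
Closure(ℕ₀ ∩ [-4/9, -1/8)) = ∅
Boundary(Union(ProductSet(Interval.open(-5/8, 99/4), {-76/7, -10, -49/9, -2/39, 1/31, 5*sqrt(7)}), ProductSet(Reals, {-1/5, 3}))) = Union(ProductSet(Interval(-5/8, 99/4), {-76/7, -10, -49/9, -2/39, 1/31, 5*sqrt(7)}), ProductSet(Reals, {-1/5, 3}))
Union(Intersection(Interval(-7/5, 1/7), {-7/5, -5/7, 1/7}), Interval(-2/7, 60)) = Union({-7/5, -5/7}, Interval(-2/7, 60))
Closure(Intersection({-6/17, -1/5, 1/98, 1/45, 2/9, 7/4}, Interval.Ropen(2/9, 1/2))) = {2/9}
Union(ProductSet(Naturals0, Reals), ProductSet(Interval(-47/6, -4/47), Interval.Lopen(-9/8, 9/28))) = Union(ProductSet(Interval(-47/6, -4/47), Interval.Lopen(-9/8, 9/28)), ProductSet(Naturals0, Reals))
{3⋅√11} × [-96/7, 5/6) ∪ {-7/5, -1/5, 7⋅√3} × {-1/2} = ({-7/5, -1/5, 7⋅√3} × {-1/2}) ∪ ({3⋅√11} × [-96/7, 5/6))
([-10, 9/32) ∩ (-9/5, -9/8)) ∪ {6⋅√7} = (-9/5, -9/8) ∪ {6⋅√7}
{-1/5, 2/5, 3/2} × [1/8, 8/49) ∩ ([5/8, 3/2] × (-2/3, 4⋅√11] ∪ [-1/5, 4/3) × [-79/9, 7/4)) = {-1/5, 2/5, 3/2} × [1/8, 8/49)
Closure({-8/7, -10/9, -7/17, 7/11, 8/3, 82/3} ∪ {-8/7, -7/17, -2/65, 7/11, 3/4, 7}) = {-8/7, -10/9, -7/17, -2/65, 7/11, 3/4, 8/3, 7, 82/3}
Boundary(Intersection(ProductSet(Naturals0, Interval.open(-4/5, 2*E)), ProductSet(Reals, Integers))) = ProductSet(Naturals0, Range(0, 6, 1))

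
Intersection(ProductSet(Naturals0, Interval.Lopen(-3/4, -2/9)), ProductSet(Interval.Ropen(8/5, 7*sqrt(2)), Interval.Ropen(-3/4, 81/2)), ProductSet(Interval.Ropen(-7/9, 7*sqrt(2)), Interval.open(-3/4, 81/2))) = ProductSet(Range(2, 10, 1), Interval.Lopen(-3/4, -2/9))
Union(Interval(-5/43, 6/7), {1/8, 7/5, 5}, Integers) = Union({7/5}, Integers, Interval(-5/43, 6/7))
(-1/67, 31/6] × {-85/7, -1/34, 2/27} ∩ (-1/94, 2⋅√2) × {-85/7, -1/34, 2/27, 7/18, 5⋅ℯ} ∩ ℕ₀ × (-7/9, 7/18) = {0, 1, 2} × {-1/34, 2/27}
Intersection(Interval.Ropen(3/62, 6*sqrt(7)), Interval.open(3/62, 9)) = Interval.open(3/62, 9)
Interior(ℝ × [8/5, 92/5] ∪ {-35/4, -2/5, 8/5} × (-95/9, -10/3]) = ℝ × (8/5, 92/5)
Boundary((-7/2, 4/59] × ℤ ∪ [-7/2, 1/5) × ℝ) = {-7/2, 1/5} × ℝ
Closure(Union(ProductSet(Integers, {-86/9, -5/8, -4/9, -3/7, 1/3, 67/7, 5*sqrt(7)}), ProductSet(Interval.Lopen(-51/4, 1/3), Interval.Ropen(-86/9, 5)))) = Union(ProductSet({-51/4, 1/3}, Interval(-86/9, 5)), ProductSet(Integers, {-86/9, -5/8, -4/9, -3/7, 1/3, 67/7, 5*sqrt(7)}), ProductSet(Interval(-51/4, 1/3), {-86/9, 5}), ProductSet(Interval.Lopen(-51/4, 1/3), Interval.Ropen(-86/9, 5)))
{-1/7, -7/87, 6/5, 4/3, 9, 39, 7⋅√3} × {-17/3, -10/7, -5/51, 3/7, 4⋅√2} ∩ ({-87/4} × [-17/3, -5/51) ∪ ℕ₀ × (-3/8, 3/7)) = {9, 39} × {-5/51}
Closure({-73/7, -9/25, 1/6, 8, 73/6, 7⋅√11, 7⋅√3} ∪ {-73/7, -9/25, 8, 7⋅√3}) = {-73/7, -9/25, 1/6, 8, 73/6, 7⋅√11, 7⋅√3}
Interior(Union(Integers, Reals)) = Reals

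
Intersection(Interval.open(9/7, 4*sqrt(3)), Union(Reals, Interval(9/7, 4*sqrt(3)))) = Interval.open(9/7, 4*sqrt(3))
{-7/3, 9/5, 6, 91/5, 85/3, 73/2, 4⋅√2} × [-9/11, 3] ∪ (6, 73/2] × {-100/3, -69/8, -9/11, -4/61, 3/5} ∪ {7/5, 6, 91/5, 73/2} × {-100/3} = ({7/5, 6, 91/5, 73/2} × {-100/3}) ∪ ((6, 73/2] × {-100/3, -69/8, -9/11, -4/61, 3/5}) ∪ ({-7/3, 9/5, 6, 91/5, 85/3, 73/2, 4⋅√2} × [-9/11, 3])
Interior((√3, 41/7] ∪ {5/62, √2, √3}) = (√3, 41/7)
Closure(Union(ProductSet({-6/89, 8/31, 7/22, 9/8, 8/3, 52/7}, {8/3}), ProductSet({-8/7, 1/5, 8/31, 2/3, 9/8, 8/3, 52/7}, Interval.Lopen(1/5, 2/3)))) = Union(ProductSet({-6/89, 8/31, 7/22, 9/8, 8/3, 52/7}, {8/3}), ProductSet({-8/7, 1/5, 8/31, 2/3, 9/8, 8/3, 52/7}, Interval(1/5, 2/3)))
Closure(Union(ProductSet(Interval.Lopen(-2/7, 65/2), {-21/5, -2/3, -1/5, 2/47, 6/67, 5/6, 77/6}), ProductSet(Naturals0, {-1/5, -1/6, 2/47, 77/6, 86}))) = Union(ProductSet(Interval(-2/7, 65/2), {-21/5, -2/3, -1/5, 2/47, 6/67, 5/6, 77/6}), ProductSet(Naturals0, {-1/5, -1/6, 2/47, 77/6, 86}))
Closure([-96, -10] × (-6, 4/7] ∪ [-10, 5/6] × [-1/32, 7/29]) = ([-96, -10] × [-6, 4/7]) ∪ ([-10, 5/6] × [-1/32, 7/29])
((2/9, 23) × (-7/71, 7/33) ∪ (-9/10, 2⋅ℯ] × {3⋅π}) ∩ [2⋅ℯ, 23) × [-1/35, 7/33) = [2⋅ℯ, 23) × [-1/35, 7/33)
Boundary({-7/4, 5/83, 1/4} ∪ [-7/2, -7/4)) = {-7/2, -7/4, 5/83, 1/4}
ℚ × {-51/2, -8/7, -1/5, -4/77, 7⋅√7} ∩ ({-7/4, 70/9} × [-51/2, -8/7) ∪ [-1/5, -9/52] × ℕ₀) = {-7/4, 70/9} × {-51/2}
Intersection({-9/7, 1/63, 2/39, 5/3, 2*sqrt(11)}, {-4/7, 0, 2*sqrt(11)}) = {2*sqrt(11)}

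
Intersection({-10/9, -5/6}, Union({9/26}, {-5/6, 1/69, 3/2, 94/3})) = {-5/6}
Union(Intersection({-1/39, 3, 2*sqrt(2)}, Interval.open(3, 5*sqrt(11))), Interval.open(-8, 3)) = Interval.open(-8, 3)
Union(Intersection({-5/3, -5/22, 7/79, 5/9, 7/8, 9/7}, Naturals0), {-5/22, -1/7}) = {-5/22, -1/7}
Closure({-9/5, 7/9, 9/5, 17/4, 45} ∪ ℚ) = ℝ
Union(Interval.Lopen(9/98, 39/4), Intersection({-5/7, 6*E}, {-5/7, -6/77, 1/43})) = Union({-5/7}, Interval.Lopen(9/98, 39/4))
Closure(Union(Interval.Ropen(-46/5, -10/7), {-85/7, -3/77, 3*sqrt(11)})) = Union({-85/7, -3/77, 3*sqrt(11)}, Interval(-46/5, -10/7))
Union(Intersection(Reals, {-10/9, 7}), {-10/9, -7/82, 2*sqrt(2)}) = {-10/9, -7/82, 7, 2*sqrt(2)}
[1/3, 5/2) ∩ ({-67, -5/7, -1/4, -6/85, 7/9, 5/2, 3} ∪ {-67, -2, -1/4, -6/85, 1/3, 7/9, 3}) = {1/3, 7/9}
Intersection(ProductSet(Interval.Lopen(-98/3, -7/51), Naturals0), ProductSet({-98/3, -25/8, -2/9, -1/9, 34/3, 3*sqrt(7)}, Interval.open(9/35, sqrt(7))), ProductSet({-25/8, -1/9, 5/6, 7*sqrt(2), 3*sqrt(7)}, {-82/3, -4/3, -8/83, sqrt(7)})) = EmptySet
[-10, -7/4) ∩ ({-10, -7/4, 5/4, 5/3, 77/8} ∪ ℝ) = [-10, -7/4)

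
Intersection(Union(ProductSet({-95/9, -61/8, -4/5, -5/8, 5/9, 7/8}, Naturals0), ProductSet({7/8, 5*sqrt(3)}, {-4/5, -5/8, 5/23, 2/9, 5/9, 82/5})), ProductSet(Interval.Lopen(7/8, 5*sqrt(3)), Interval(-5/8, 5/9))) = ProductSet({5*sqrt(3)}, {-5/8, 5/23, 2/9, 5/9})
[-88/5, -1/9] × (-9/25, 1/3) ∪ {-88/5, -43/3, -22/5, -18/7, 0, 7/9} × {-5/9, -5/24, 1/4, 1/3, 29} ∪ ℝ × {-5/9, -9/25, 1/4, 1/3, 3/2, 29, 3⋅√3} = ([-88/5, -1/9] × (-9/25, 1/3)) ∪ ({-88/5, -43/3, -22/5, -18/7, 0, 7/9} × {-5/9, -5/24, 1/4, 1/3, 29}) ∪ (ℝ × {-5/9, -9/25, 1/4, 1/3, 3/2, 29, 3⋅√3})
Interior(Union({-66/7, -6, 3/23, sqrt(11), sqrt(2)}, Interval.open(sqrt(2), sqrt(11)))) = Interval.open(sqrt(2), sqrt(11))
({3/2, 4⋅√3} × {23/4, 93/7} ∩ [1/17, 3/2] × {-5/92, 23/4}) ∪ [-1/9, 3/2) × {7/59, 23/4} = ({3/2} × {23/4}) ∪ ([-1/9, 3/2) × {7/59, 23/4})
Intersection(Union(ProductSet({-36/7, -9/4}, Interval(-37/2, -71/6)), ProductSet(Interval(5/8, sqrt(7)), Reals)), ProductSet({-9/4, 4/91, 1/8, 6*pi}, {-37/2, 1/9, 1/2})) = ProductSet({-9/4}, {-37/2})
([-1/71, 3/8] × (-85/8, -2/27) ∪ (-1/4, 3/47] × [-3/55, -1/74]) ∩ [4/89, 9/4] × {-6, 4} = [4/89, 3/8] × {-6}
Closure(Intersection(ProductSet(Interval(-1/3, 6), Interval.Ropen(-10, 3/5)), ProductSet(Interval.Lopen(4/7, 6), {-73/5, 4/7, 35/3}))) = ProductSet(Interval(4/7, 6), {4/7})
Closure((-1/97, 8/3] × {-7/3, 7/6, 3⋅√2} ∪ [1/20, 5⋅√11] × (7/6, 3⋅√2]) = ([-1/97, 8/3] × {-7/3, 7/6, 3⋅√2}) ∪ ([1/20, 5⋅√11] × [7/6, 3⋅√2])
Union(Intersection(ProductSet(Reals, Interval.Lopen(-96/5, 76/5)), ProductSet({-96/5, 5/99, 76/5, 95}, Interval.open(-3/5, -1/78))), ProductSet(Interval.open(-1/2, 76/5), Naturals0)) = Union(ProductSet({-96/5, 5/99, 76/5, 95}, Interval.open(-3/5, -1/78)), ProductSet(Interval.open(-1/2, 76/5), Naturals0))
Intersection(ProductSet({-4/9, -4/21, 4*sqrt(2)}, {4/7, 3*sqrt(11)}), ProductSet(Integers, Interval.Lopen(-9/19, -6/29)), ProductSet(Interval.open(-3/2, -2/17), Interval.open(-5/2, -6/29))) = EmptySet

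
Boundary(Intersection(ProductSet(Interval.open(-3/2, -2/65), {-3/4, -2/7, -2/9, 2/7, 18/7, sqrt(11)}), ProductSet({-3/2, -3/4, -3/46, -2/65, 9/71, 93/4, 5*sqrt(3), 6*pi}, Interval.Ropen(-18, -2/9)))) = ProductSet({-3/4, -3/46}, {-3/4, -2/7})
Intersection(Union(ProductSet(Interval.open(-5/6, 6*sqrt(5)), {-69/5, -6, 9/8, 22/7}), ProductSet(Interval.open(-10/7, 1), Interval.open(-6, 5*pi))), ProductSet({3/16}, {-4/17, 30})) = ProductSet({3/16}, {-4/17})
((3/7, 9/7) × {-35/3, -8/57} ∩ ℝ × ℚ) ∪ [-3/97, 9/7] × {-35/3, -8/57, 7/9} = [-3/97, 9/7] × {-35/3, -8/57, 7/9}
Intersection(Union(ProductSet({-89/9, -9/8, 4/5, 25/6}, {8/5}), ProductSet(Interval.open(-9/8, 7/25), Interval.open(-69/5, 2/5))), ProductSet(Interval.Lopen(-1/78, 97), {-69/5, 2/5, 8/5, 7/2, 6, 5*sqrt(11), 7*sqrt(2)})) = ProductSet({4/5, 25/6}, {8/5})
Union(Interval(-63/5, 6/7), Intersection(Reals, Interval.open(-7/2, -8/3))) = Interval(-63/5, 6/7)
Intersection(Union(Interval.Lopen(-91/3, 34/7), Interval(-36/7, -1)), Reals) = Interval.Lopen(-91/3, 34/7)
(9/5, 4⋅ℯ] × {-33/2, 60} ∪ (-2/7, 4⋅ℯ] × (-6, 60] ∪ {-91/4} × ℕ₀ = ({-91/4} × ℕ₀) ∪ ((9/5, 4⋅ℯ] × {-33/2, 60}) ∪ ((-2/7, 4⋅ℯ] × (-6, 60])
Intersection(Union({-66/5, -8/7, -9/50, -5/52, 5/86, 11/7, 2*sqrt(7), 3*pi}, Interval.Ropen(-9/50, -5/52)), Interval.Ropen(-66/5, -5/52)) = Union({-66/5, -8/7}, Interval.Ropen(-9/50, -5/52))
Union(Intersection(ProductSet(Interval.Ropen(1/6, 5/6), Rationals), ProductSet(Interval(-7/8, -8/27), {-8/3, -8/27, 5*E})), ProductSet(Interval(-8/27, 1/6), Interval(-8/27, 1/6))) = ProductSet(Interval(-8/27, 1/6), Interval(-8/27, 1/6))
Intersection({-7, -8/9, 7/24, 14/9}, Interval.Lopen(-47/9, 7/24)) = {-8/9, 7/24}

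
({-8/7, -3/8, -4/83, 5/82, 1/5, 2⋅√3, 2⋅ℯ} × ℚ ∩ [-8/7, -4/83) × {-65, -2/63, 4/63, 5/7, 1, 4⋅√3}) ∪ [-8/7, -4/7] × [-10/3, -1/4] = ({-8/7, -3/8} × {-65, -2/63, 4/63, 5/7, 1}) ∪ ([-8/7, -4/7] × [-10/3, -1/4])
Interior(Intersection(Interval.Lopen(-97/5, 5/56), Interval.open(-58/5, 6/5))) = Interval.open(-58/5, 5/56)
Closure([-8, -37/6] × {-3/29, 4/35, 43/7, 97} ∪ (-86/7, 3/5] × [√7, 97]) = ([-8, -37/6] × {-3/29, 4/35, 43/7, 97}) ∪ ([-86/7, 3/5] × [√7, 97])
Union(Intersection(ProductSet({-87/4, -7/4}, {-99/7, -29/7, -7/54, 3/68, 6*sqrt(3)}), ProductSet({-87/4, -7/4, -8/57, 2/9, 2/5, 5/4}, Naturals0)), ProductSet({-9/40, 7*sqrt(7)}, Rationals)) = ProductSet({-9/40, 7*sqrt(7)}, Rationals)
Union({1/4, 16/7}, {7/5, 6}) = {1/4, 7/5, 16/7, 6}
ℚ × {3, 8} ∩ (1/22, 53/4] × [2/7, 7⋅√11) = (ℚ ∩ (1/22, 53/4]) × {3, 8}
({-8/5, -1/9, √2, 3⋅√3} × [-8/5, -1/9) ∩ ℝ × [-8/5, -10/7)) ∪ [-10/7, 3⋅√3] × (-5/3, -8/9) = ([-10/7, 3⋅√3] × (-5/3, -8/9)) ∪ ({-8/5, -1/9, √2, 3⋅√3} × [-8/5, -10/7))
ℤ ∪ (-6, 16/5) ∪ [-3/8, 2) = ℤ ∪ [-6, 16/5)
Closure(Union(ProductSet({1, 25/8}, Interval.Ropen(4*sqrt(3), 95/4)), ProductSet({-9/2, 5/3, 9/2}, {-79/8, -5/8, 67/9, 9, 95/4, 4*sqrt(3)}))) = Union(ProductSet({1, 25/8}, Interval(4*sqrt(3), 95/4)), ProductSet({-9/2, 5/3, 9/2}, {-79/8, -5/8, 67/9, 9, 95/4, 4*sqrt(3)}))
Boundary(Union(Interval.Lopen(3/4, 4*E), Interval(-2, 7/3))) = {-2, 4*E}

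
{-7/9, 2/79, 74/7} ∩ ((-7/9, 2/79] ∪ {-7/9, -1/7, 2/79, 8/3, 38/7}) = {-7/9, 2/79}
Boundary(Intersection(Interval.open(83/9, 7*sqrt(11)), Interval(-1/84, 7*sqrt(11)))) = {83/9, 7*sqrt(11)}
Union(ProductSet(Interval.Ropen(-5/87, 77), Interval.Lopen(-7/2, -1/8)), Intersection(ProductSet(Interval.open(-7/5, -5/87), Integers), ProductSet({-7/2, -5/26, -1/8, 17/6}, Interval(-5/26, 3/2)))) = Union(ProductSet({-5/26, -1/8}, Range(0, 2, 1)), ProductSet(Interval.Ropen(-5/87, 77), Interval.Lopen(-7/2, -1/8)))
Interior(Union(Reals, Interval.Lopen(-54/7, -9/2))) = Interval(-oo, oo)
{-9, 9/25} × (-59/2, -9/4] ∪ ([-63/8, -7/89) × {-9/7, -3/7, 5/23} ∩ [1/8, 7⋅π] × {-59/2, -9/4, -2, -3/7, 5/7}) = {-9, 9/25} × (-59/2, -9/4]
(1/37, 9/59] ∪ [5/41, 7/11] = (1/37, 7/11]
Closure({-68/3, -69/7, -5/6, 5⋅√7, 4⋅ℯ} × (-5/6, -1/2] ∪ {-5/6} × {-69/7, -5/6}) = ({-5/6} × {-69/7, -5/6}) ∪ ({-68/3, -69/7, -5/6, 5⋅√7, 4⋅ℯ} × [-5/6, -1/2])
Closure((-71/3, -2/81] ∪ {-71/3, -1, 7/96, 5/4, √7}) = [-71/3, -2/81] ∪ {7/96, 5/4, √7}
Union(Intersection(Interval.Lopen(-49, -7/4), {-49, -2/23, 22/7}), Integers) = Integers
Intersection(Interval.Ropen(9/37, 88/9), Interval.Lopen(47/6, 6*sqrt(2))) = Interval.Lopen(47/6, 6*sqrt(2))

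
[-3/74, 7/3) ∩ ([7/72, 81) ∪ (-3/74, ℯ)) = (-3/74, 7/3)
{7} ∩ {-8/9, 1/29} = ∅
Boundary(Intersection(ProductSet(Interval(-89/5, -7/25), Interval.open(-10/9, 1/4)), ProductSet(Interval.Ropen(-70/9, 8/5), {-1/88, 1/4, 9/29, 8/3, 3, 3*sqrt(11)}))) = ProductSet(Interval(-70/9, -7/25), {-1/88})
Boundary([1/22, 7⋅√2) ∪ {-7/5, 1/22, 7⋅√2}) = {-7/5, 1/22, 7⋅√2}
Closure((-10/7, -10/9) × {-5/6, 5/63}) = [-10/7, -10/9] × {-5/6, 5/63}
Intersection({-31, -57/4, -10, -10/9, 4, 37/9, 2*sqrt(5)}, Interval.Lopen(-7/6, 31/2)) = {-10/9, 4, 37/9, 2*sqrt(5)}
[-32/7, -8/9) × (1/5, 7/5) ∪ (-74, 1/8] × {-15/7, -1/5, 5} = ((-74, 1/8] × {-15/7, -1/5, 5}) ∪ ([-32/7, -8/9) × (1/5, 7/5))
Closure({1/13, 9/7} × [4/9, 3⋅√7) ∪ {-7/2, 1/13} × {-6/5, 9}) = ({-7/2, 1/13} × {-6/5, 9}) ∪ ({1/13, 9/7} × [4/9, 3⋅√7])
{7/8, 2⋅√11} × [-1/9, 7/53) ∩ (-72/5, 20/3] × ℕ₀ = {7/8, 2⋅√11} × {0}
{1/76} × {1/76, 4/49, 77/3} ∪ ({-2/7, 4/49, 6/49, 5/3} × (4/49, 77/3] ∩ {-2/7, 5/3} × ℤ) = ({1/76} × {1/76, 4/49, 77/3}) ∪ ({-2/7, 5/3} × {1, 2, …, 25})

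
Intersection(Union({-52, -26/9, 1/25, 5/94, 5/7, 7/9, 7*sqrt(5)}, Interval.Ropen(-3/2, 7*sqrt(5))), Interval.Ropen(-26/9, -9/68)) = Union({-26/9}, Interval.Ropen(-3/2, -9/68))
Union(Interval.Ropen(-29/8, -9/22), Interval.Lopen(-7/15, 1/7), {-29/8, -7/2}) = Interval(-29/8, 1/7)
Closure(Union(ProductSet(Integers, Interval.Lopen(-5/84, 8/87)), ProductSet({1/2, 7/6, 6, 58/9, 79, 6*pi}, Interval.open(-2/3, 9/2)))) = Union(ProductSet({1/2, 7/6, 6, 58/9, 79, 6*pi}, Interval(-2/3, 9/2)), ProductSet(Integers, Interval(-5/84, 8/87)))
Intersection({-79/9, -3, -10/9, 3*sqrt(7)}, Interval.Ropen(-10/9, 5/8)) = {-10/9}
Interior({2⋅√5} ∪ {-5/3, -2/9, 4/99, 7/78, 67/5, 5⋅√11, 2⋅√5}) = ∅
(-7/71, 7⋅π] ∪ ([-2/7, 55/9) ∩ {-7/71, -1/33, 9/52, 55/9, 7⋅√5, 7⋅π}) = [-7/71, 7⋅π]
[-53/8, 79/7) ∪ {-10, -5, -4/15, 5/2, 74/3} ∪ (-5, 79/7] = {-10, 74/3} ∪ [-53/8, 79/7]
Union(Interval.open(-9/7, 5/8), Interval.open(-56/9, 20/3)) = Interval.open(-56/9, 20/3)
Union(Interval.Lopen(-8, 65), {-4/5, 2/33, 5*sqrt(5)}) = Interval.Lopen(-8, 65)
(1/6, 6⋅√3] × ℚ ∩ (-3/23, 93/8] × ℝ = (1/6, 6⋅√3] × ℚ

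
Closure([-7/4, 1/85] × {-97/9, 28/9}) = [-7/4, 1/85] × {-97/9, 28/9}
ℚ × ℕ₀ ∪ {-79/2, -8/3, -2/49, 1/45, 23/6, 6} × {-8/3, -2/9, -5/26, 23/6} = (ℚ × ℕ₀) ∪ ({-79/2, -8/3, -2/49, 1/45, 23/6, 6} × {-8/3, -2/9, -5/26, 23/6})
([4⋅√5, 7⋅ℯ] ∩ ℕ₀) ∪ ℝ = ℝ ∪ {9, 10, …, 19}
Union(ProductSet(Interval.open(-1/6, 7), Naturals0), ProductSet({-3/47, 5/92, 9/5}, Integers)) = Union(ProductSet({-3/47, 5/92, 9/5}, Integers), ProductSet(Interval.open(-1/6, 7), Naturals0))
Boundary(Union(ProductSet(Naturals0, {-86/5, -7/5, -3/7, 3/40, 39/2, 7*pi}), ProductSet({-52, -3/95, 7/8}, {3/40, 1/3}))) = Union(ProductSet({-52, -3/95, 7/8}, {3/40, 1/3}), ProductSet(Naturals0, {-86/5, -7/5, -3/7, 3/40, 39/2, 7*pi}))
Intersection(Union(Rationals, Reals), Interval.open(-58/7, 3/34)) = Interval.open(-58/7, 3/34)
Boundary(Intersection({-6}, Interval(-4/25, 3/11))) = EmptySet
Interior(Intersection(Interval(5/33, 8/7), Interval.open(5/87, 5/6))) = Interval.open(5/33, 5/6)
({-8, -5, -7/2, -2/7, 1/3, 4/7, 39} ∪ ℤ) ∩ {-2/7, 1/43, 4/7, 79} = {-2/7, 4/7, 79}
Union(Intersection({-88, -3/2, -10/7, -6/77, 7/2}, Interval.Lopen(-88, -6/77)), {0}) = {-3/2, -10/7, -6/77, 0}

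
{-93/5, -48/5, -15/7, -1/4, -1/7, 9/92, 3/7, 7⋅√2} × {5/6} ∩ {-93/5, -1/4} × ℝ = {-93/5, -1/4} × {5/6}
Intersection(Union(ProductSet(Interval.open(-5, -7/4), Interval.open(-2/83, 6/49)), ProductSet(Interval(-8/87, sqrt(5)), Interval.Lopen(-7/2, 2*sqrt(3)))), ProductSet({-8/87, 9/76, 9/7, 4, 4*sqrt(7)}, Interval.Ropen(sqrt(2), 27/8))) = ProductSet({-8/87, 9/76, 9/7}, Interval.Ropen(sqrt(2), 27/8))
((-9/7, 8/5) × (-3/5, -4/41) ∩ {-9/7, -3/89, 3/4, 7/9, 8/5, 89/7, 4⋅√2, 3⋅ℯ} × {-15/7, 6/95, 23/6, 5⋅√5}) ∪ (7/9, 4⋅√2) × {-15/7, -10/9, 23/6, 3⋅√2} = (7/9, 4⋅√2) × {-15/7, -10/9, 23/6, 3⋅√2}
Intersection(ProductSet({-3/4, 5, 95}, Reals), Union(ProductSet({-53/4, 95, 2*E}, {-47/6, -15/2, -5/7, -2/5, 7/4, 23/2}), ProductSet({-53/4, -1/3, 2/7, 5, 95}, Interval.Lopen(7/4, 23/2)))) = Union(ProductSet({95}, {-47/6, -15/2, -5/7, -2/5, 7/4, 23/2}), ProductSet({5, 95}, Interval.Lopen(7/4, 23/2)))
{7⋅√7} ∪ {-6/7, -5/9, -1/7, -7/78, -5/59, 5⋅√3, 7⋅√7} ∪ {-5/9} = {-6/7, -5/9, -1/7, -7/78, -5/59, 5⋅√3, 7⋅√7}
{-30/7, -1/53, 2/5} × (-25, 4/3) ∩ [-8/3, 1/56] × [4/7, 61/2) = {-1/53} × [4/7, 4/3)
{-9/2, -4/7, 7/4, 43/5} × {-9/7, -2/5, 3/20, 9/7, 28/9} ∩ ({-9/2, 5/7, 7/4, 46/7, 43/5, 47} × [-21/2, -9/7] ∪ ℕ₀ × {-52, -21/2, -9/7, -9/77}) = {-9/2, 7/4, 43/5} × {-9/7}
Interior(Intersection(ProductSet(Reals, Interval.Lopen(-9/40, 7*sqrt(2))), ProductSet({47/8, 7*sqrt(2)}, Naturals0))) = EmptySet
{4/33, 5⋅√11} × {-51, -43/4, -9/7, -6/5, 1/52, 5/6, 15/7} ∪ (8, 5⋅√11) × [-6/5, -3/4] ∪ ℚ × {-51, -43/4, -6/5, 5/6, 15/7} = (ℚ × {-51, -43/4, -6/5, 5/6, 15/7}) ∪ ((8, 5⋅√11) × [-6/5, -3/4]) ∪ ({4/33, 5⋅√11} × {-51, -43/4, -9/7, -6/5, 1/52, 5/6, 15/7})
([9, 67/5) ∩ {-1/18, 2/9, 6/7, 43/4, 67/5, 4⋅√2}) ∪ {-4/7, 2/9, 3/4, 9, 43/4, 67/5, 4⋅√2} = {-4/7, 2/9, 3/4, 9, 43/4, 67/5, 4⋅√2}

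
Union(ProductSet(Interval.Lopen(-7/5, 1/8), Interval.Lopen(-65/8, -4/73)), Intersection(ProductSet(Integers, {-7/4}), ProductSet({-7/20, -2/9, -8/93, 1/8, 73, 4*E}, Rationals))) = Union(ProductSet({73}, {-7/4}), ProductSet(Interval.Lopen(-7/5, 1/8), Interval.Lopen(-65/8, -4/73)))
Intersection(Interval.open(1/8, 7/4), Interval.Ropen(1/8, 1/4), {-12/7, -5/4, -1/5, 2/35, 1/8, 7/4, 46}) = EmptySet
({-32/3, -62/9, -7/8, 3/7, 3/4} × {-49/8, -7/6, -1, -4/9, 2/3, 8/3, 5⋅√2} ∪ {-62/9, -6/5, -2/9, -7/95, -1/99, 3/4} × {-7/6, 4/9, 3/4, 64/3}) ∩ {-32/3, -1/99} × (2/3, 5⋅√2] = ({-1/99} × {3/4}) ∪ ({-32/3} × {8/3, 5⋅√2})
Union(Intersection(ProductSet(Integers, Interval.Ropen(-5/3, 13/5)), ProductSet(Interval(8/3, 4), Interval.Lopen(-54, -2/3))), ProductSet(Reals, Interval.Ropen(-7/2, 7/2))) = ProductSet(Reals, Interval.Ropen(-7/2, 7/2))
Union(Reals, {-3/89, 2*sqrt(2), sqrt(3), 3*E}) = Reals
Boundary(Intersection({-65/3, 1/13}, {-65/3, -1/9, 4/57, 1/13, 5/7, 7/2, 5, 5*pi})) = {-65/3, 1/13}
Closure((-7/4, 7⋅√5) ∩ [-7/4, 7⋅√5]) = [-7/4, 7⋅√5]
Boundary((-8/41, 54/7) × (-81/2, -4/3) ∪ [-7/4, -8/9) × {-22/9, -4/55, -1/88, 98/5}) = ({-8/41, 54/7} × [-81/2, -4/3]) ∪ ([-8/41, 54/7] × {-81/2, -4/3}) ∪ ([-7/4, -8/9] × {-22/9, -4/55, -1/88, 98/5})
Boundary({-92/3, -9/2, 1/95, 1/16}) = {-92/3, -9/2, 1/95, 1/16}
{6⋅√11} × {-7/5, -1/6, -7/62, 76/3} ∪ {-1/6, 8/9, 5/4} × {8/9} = ({-1/6, 8/9, 5/4} × {8/9}) ∪ ({6⋅√11} × {-7/5, -1/6, -7/62, 76/3})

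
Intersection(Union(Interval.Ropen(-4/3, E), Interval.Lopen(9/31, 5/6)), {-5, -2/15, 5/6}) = {-2/15, 5/6}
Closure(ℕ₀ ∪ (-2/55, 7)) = [-2/55, 7] ∪ ℕ₀ ∪ (ℕ₀ \ (-2/55, 7))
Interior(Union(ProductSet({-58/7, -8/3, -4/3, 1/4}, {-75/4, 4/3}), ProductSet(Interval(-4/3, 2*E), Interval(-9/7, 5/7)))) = ProductSet(Interval.open(-4/3, 2*E), Interval.open(-9/7, 5/7))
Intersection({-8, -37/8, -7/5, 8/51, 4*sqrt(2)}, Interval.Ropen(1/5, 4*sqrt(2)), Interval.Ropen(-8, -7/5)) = EmptySet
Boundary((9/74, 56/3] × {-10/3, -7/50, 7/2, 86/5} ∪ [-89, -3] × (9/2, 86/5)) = ({-89, -3} × [9/2, 86/5]) ∪ ([-89, -3] × {9/2, 86/5}) ∪ ([9/74, 56/3] × {-10/3, -7/50, 7/2, 86/5})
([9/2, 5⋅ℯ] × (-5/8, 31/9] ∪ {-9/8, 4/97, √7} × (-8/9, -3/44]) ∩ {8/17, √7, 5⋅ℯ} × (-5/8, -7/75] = {√7, 5⋅ℯ} × (-5/8, -7/75]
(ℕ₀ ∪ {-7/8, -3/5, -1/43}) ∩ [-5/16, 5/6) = {-1/43} ∪ {0}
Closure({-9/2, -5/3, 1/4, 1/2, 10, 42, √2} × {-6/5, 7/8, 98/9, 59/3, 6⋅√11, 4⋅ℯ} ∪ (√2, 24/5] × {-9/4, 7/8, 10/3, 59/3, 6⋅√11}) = ([√2, 24/5] × {-9/4, 7/8, 10/3, 59/3, 6⋅√11}) ∪ ({-9/2, -5/3, 1/4, 1/2, 10, 42, √2} × {-6/5, 7/8, 98/9, 59/3, 6⋅√11, 4⋅ℯ})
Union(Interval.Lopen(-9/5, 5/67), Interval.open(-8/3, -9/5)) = Union(Interval.open(-8/3, -9/5), Interval.Lopen(-9/5, 5/67))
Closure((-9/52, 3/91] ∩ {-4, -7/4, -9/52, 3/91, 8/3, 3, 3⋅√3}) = {3/91}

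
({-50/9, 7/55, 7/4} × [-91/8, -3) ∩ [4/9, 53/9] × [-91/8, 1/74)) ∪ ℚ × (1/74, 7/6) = (ℚ × (1/74, 7/6)) ∪ ({7/4} × [-91/8, -3))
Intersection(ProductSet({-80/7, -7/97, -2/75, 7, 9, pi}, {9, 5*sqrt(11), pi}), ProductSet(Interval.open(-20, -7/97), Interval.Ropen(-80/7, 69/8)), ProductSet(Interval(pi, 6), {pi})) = EmptySet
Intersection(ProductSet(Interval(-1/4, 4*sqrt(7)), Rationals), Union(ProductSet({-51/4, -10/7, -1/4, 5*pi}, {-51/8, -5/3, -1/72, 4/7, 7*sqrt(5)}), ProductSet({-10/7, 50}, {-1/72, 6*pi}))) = ProductSet({-1/4}, {-51/8, -5/3, -1/72, 4/7})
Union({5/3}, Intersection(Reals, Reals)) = Reals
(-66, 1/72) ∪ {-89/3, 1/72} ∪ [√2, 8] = (-66, 1/72] ∪ [√2, 8]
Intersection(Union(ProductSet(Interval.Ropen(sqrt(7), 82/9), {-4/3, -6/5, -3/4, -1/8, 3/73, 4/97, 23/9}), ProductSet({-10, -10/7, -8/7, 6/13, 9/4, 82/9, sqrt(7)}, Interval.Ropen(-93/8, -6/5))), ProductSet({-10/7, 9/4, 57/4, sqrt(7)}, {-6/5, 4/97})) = ProductSet({sqrt(7)}, {-6/5, 4/97})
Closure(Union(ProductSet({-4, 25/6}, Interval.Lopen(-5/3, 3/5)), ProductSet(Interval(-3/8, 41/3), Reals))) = Union(ProductSet({-4}, Interval(-5/3, 3/5)), ProductSet({-4, 25/6}, Interval.Lopen(-5/3, 3/5)), ProductSet(Interval(-3/8, 41/3), Reals))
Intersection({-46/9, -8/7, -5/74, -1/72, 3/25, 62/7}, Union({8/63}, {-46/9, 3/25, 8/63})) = {-46/9, 3/25}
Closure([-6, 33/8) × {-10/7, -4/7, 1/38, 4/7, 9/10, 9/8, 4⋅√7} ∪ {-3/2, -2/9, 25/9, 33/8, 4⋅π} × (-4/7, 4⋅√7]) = ({-3/2, -2/9, 25/9, 33/8, 4⋅π} × [-4/7, 4⋅√7]) ∪ ([-6, 33/8] × {-10/7, -4/7, 1/38, 4/7, 9/10, 9/8, 4⋅√7})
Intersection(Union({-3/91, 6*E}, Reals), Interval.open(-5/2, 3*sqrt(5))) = Interval.open(-5/2, 3*sqrt(5))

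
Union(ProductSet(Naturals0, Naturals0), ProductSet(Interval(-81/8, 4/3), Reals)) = Union(ProductSet(Interval(-81/8, 4/3), Reals), ProductSet(Naturals0, Naturals0))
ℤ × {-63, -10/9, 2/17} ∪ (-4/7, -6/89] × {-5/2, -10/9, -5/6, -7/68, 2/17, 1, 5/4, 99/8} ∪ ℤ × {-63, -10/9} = (ℤ × {-63, -10/9, 2/17}) ∪ ((-4/7, -6/89] × {-5/2, -10/9, -5/6, -7/68, 2/17, 1, 5/4, 99/8})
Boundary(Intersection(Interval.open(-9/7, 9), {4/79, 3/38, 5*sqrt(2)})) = {4/79, 3/38, 5*sqrt(2)}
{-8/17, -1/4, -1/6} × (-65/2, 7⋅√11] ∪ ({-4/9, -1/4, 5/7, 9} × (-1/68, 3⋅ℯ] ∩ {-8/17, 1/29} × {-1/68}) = {-8/17, -1/4, -1/6} × (-65/2, 7⋅√11]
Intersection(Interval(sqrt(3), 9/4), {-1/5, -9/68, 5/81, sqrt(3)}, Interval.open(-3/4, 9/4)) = {sqrt(3)}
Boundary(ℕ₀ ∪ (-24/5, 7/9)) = {-24/5, 7/9} ∪ (ℕ₀ \ (-24/5, 7/9))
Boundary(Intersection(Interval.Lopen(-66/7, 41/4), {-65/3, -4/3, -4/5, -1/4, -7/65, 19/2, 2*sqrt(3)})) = {-4/3, -4/5, -1/4, -7/65, 19/2, 2*sqrt(3)}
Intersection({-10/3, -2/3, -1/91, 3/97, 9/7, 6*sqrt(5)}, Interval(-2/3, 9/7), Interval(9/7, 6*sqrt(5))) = {9/7}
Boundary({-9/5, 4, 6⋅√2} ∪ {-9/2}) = {-9/2, -9/5, 4, 6⋅√2}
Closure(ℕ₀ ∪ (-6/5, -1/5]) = [-6/5, -1/5] ∪ ℕ₀ ∪ (ℕ₀ \ (-6/5, -1/5))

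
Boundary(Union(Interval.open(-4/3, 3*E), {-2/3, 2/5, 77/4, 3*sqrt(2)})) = {-4/3, 77/4, 3*E}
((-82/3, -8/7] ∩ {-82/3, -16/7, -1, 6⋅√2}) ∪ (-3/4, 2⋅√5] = {-16/7} ∪ (-3/4, 2⋅√5]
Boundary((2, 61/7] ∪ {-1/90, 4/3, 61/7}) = {-1/90, 4/3, 2, 61/7}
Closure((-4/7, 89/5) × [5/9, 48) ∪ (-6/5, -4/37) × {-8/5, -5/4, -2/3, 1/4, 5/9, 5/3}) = ({-4/7, 89/5} × [5/9, 48]) ∪ ([-4/7, 89/5] × {5/9, 48}) ∪ ((-4/7, 89/5) × [5/9, 48)) ∪ ([-6/5, -4/37] × {-8/5, -5/4, -2/3, 1/4, 5/9}) ∪ ([-6/5, -4/37) × {-8/5, -5/4, -2/3, 1/4, 5/9, 5/3})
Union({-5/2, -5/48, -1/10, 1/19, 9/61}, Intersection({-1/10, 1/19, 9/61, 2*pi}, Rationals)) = {-5/2, -5/48, -1/10, 1/19, 9/61}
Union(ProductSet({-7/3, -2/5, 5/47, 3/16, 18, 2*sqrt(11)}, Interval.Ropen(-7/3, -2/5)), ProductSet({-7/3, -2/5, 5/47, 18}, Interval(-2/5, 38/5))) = Union(ProductSet({-7/3, -2/5, 5/47, 18}, Interval(-2/5, 38/5)), ProductSet({-7/3, -2/5, 5/47, 3/16, 18, 2*sqrt(11)}, Interval.Ropen(-7/3, -2/5)))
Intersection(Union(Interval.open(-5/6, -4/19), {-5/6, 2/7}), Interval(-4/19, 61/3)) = {2/7}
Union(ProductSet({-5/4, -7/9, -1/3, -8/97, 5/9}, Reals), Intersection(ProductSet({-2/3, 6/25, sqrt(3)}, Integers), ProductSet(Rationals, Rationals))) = Union(ProductSet({-2/3, 6/25}, Integers), ProductSet({-5/4, -7/9, -1/3, -8/97, 5/9}, Reals))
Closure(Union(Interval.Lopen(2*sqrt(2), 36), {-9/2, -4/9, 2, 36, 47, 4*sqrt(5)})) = Union({-9/2, -4/9, 2, 47}, Interval(2*sqrt(2), 36))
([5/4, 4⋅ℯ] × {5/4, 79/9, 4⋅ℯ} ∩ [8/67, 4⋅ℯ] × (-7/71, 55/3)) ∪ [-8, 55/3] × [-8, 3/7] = ([-8, 55/3] × [-8, 3/7]) ∪ ([5/4, 4⋅ℯ] × {5/4, 79/9, 4⋅ℯ})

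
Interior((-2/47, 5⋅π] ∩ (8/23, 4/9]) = (8/23, 4/9)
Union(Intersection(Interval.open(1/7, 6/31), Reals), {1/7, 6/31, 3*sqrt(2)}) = Union({3*sqrt(2)}, Interval(1/7, 6/31))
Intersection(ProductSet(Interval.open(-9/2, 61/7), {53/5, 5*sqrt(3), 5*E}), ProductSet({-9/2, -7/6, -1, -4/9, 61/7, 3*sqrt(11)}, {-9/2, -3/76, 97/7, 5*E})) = ProductSet({-7/6, -1, -4/9}, {5*E})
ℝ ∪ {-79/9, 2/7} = ℝ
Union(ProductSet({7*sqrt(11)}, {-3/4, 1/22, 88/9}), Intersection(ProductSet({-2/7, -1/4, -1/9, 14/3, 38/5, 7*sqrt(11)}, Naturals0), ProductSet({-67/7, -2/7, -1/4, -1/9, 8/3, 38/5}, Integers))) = Union(ProductSet({7*sqrt(11)}, {-3/4, 1/22, 88/9}), ProductSet({-2/7, -1/4, -1/9, 38/5}, Naturals0))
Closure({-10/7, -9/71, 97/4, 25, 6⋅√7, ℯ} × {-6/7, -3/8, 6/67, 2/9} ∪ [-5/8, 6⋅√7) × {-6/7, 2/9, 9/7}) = ([-5/8, 6⋅√7] × {-6/7, 2/9, 9/7}) ∪ ({-10/7, -9/71, 97/4, 25, 6⋅√7, ℯ} × {-6/7, -3/8, 6/67, 2/9})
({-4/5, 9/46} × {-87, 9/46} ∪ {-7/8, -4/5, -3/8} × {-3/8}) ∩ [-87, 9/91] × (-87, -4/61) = {-7/8, -4/5, -3/8} × {-3/8}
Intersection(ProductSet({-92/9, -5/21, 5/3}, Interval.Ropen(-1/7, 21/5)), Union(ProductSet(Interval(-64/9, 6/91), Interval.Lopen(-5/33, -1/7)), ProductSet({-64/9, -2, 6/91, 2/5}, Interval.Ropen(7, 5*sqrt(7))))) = ProductSet({-5/21}, {-1/7})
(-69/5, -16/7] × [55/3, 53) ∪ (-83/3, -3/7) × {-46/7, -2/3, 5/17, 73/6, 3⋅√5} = ((-69/5, -16/7] × [55/3, 53)) ∪ ((-83/3, -3/7) × {-46/7, -2/3, 5/17, 73/6, 3⋅√5})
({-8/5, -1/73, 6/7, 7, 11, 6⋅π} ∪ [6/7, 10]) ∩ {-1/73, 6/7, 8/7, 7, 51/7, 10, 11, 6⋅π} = {-1/73, 6/7, 8/7, 7, 51/7, 10, 11, 6⋅π}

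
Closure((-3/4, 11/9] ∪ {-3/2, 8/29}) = {-3/2} ∪ [-3/4, 11/9]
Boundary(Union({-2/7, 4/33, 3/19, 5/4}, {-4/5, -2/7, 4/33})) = {-4/5, -2/7, 4/33, 3/19, 5/4}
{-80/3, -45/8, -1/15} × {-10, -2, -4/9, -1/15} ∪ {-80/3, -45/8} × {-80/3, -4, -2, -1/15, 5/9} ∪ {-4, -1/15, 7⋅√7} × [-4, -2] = ({-80/3, -45/8} × {-80/3, -4, -2, -1/15, 5/9}) ∪ ({-80/3, -45/8, -1/15} × {-10, -2, -4/9, -1/15}) ∪ ({-4, -1/15, 7⋅√7} × [-4, -2])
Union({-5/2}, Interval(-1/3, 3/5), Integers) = Union({-5/2}, Integers, Interval(-1/3, 3/5))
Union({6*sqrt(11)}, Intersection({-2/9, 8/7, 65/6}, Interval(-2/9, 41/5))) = {-2/9, 8/7, 6*sqrt(11)}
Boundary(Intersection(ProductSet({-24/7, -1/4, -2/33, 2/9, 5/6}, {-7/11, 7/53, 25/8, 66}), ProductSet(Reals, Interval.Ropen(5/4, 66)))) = ProductSet({-24/7, -1/4, -2/33, 2/9, 5/6}, {25/8})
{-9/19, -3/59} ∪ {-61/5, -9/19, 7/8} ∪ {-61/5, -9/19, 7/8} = {-61/5, -9/19, -3/59, 7/8}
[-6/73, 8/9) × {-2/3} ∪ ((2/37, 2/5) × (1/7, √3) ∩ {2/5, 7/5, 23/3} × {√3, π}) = [-6/73, 8/9) × {-2/3}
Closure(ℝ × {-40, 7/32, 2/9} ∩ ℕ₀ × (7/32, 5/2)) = ℕ₀ × {2/9}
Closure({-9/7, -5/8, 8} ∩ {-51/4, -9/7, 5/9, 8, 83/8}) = {-9/7, 8}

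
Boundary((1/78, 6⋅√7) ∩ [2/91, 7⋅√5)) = {2/91, 7⋅√5}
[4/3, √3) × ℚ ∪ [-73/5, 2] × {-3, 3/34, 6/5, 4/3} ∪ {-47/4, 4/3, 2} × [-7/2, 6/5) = ([4/3, √3) × ℚ) ∪ ({-47/4, 4/3, 2} × [-7/2, 6/5)) ∪ ([-73/5, 2] × {-3, 3/34, 6/5, 4/3})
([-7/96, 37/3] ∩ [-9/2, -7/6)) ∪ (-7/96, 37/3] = (-7/96, 37/3]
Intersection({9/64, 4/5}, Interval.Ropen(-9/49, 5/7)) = {9/64}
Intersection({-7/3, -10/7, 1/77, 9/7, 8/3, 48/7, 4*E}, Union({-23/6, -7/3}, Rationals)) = {-7/3, -10/7, 1/77, 9/7, 8/3, 48/7}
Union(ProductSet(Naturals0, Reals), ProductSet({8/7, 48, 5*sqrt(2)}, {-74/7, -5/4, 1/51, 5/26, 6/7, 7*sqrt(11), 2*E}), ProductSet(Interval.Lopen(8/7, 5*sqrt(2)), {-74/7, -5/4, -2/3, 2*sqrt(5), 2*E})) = Union(ProductSet({8/7, 48, 5*sqrt(2)}, {-74/7, -5/4, 1/51, 5/26, 6/7, 7*sqrt(11), 2*E}), ProductSet(Interval.Lopen(8/7, 5*sqrt(2)), {-74/7, -5/4, -2/3, 2*sqrt(5), 2*E}), ProductSet(Naturals0, Reals))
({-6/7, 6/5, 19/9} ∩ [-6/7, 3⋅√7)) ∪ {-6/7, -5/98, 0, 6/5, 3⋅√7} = {-6/7, -5/98, 0, 6/5, 19/9, 3⋅√7}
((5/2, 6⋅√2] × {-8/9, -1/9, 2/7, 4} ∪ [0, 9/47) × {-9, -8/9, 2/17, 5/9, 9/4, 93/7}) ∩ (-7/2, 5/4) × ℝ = [0, 9/47) × {-9, -8/9, 2/17, 5/9, 9/4, 93/7}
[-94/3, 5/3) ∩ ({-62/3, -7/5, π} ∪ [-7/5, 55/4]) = {-62/3} ∪ [-7/5, 5/3)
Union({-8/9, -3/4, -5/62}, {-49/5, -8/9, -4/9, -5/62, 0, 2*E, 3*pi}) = {-49/5, -8/9, -3/4, -4/9, -5/62, 0, 2*E, 3*pi}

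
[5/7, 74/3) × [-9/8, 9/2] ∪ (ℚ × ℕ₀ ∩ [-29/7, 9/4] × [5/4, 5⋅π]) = ([5/7, 74/3) × [-9/8, 9/2]) ∪ ((ℚ ∩ [-29/7, 9/4]) × {2, 3, …, 15})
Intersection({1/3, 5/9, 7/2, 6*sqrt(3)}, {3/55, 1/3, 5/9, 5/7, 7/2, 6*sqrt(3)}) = {1/3, 5/9, 7/2, 6*sqrt(3)}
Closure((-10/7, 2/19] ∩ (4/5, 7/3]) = ∅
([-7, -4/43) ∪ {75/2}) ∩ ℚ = {75/2} ∪ (ℚ ∩ [-7, -4/43))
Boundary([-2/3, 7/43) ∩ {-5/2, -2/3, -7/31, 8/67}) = {-2/3, -7/31, 8/67}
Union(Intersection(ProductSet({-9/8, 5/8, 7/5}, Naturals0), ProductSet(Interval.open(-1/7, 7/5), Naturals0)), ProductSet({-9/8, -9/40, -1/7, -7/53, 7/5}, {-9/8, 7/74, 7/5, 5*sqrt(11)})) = Union(ProductSet({5/8}, Naturals0), ProductSet({-9/8, -9/40, -1/7, -7/53, 7/5}, {-9/8, 7/74, 7/5, 5*sqrt(11)}))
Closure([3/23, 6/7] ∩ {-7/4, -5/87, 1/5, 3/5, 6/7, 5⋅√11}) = {1/5, 3/5, 6/7}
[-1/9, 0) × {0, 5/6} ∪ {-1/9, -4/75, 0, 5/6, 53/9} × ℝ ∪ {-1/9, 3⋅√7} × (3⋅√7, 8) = ({-1/9, -4/75, 0, 5/6, 53/9} × ℝ) ∪ ([-1/9, 0) × {0, 5/6}) ∪ ({-1/9, 3⋅√7} × (3⋅√7, 8))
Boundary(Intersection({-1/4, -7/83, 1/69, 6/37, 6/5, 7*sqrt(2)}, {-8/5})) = EmptySet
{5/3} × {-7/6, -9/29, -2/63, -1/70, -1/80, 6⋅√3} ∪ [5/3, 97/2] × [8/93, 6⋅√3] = ({5/3} × {-7/6, -9/29, -2/63, -1/70, -1/80, 6⋅√3}) ∪ ([5/3, 97/2] × [8/93, 6⋅√3])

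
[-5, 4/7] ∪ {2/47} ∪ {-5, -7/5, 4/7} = [-5, 4/7]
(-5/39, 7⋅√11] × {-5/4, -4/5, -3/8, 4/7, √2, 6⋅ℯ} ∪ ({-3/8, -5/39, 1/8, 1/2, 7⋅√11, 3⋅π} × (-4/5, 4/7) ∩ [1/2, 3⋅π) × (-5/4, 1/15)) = ({1/2} × (-4/5, 1/15)) ∪ ((-5/39, 7⋅√11] × {-5/4, -4/5, -3/8, 4/7, √2, 6⋅ℯ})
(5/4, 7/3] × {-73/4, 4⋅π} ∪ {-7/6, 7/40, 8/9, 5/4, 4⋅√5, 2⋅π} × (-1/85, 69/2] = ((5/4, 7/3] × {-73/4, 4⋅π}) ∪ ({-7/6, 7/40, 8/9, 5/4, 4⋅√5, 2⋅π} × (-1/85, 69/2])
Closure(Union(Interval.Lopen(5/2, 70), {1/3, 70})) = Union({1/3}, Interval(5/2, 70))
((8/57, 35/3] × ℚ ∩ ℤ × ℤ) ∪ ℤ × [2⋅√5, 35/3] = ({1, 2, …, 11} × ℤ) ∪ (ℤ × [2⋅√5, 35/3])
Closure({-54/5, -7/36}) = {-54/5, -7/36}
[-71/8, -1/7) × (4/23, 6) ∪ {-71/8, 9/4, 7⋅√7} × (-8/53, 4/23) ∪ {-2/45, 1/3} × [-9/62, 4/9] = ({-2/45, 1/3} × [-9/62, 4/9]) ∪ ([-71/8, -1/7) × (4/23, 6)) ∪ ({-71/8, 9/4, 7⋅√7} × (-8/53, 4/23))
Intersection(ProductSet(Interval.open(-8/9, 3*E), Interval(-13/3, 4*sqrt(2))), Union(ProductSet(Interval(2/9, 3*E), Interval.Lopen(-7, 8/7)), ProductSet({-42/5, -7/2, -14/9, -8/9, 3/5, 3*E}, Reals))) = Union(ProductSet({3/5}, Interval(-13/3, 4*sqrt(2))), ProductSet(Interval.Ropen(2/9, 3*E), Interval(-13/3, 8/7)))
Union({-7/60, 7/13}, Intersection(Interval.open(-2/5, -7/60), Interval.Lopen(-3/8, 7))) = Union({7/13}, Interval.Lopen(-3/8, -7/60))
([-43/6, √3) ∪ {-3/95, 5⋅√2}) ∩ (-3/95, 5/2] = (-3/95, √3)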